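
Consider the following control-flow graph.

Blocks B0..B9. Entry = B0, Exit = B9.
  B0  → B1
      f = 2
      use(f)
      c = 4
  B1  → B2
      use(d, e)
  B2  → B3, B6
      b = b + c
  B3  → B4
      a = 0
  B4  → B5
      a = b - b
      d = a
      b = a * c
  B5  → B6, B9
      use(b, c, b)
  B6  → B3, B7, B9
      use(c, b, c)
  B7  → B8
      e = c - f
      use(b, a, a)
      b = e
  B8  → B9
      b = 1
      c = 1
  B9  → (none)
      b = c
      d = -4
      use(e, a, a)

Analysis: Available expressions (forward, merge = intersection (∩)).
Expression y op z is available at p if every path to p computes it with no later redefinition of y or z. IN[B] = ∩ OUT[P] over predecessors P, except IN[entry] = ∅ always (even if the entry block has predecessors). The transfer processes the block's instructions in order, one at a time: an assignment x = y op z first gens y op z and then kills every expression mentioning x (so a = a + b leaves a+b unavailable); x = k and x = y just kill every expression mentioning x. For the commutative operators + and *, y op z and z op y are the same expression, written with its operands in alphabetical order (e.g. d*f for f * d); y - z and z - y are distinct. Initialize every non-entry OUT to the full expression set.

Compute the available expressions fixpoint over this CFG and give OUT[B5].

Answer: {a*c}

Trace:
Per-block solution:
  B0:   IN={}   OUT={}
  B1:   IN={}   OUT={}
  B2:   IN={}   OUT={}
  B3:   IN={}   OUT={}
  B4:   IN={}   OUT={a*c}
  B5:   IN={a*c}   OUT={a*c}
  B6:   IN={}   OUT={}
  B7:   IN={}   OUT={c-f}
  B8:   IN={c-f}   OUT={}
  B9:   IN={}   OUT={}

Merge at B5: IN[B5] = OUT[B4] = {a*c}
Applying B5's transfer function to that IN value gives OUT[B5] (row B5 above).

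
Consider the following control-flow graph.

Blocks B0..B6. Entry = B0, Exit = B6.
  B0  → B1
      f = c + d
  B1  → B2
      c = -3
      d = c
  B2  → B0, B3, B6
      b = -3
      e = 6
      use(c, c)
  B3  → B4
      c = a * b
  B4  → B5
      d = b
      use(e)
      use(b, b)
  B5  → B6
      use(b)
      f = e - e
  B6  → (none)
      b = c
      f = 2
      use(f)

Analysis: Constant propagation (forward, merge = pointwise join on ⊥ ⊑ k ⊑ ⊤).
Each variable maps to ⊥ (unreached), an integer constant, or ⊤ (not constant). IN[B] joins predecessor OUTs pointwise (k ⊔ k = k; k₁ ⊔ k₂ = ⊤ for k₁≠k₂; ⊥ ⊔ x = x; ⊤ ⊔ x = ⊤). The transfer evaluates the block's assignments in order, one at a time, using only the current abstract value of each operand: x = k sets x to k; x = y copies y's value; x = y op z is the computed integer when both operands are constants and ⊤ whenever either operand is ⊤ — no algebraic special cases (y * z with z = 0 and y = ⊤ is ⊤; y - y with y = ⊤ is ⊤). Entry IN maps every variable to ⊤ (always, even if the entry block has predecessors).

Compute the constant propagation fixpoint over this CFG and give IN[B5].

Per-block solution:
  B0:   IN=(all ⊤)   OUT=(all ⊤)
  B1:   IN=(all ⊤)   OUT={c:-3, d:-3; rest ⊤}
  B2:   IN={c:-3, d:-3; rest ⊤}   OUT={b:-3, c:-3, d:-3, e:6; rest ⊤}
  B3:   IN={b:-3, c:-3, d:-3, e:6; rest ⊤}   OUT={b:-3, d:-3, e:6; rest ⊤}
  B4:   IN={b:-3, d:-3, e:6; rest ⊤}   OUT={b:-3, d:-3, e:6; rest ⊤}
  B5:   IN={b:-3, d:-3, e:6; rest ⊤}   OUT={b:-3, d:-3, e:6, f:0; rest ⊤}
  B6:   IN={b:-3, d:-3, e:6; rest ⊤}   OUT={d:-3, e:6, f:2; rest ⊤}

Merge at B5: IN[B5] = OUT[B4] = {a: ⊤, b: -3, c: ⊤, d: -3, e: 6, f: ⊤}

Answer: {a: ⊤, b: -3, c: ⊤, d: -3, e: 6, f: ⊤}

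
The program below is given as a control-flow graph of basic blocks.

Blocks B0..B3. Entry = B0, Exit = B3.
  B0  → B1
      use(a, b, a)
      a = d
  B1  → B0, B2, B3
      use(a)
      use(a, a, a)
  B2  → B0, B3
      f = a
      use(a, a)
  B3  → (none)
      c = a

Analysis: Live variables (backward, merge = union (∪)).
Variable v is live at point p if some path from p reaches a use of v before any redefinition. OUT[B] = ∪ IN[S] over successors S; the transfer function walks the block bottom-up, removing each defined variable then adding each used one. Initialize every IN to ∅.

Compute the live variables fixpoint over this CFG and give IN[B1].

Answer: {a, b, d}

Working:
Fixpoint table:
  B0: | IN={a, b, d} | OUT={a, b, d}
  B1: | IN={a, b, d} | OUT={a, b, d}
  B2: | IN={a, b, d} | OUT={a, b, d}
  B3: | IN={a} | OUT={}

Merge at B1: OUT[B1] = IN[B0] ⊔ IN[B2] ⊔ IN[B3] = {a, b, d}
Applying B1's transfer function to that OUT value gives IN[B1] (row B1 above).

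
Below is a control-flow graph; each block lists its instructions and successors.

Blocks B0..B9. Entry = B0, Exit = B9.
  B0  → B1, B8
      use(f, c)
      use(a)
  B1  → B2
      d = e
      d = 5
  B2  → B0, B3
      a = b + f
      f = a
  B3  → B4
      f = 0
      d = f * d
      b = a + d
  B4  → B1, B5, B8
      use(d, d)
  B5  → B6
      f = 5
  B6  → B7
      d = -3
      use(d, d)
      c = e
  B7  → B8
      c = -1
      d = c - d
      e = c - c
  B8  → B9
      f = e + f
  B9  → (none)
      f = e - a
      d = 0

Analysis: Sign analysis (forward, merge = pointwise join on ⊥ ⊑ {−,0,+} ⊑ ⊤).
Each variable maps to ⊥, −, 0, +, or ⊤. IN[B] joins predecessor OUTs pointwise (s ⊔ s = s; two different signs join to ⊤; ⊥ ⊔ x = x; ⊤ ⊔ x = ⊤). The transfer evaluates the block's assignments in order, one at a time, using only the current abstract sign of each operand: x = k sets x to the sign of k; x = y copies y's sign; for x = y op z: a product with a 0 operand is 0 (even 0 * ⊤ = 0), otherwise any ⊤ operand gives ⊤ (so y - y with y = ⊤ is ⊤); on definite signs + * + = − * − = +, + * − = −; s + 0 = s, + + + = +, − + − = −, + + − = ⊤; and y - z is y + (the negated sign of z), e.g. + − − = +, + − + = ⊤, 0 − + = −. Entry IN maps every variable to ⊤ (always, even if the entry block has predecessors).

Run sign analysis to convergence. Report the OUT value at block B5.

Per-block solution:
  B0:   IN=(all ⊤)   OUT=(all ⊤)
  B1:   IN=(all ⊤)   OUT={d:+; rest ⊤}
  B2:   IN={d:+; rest ⊤}   OUT={d:+; rest ⊤}
  B3:   IN={d:+; rest ⊤}   OUT={d:0, f:0; rest ⊤}
  B4:   IN={d:0, f:0; rest ⊤}   OUT={d:0, f:0; rest ⊤}
  B5:   IN={d:0, f:0; rest ⊤}   OUT={d:0, f:+; rest ⊤}
  B6:   IN={d:0, f:+; rest ⊤}   OUT={d:-, f:+; rest ⊤}
  B7:   IN={d:-, f:+; rest ⊤}   OUT={c:-, f:+; rest ⊤}
  B8:   IN=(all ⊤)   OUT=(all ⊤)
  B9:   IN=(all ⊤)   OUT={d:0; rest ⊤}

Merge at B5: IN[B5] = OUT[B4] = {a: ⊤, b: ⊤, c: ⊤, d: 0, e: ⊤, f: 0}
Applying B5's transfer function to that IN value gives OUT[B5] (row B5 above).

Answer: {a: ⊤, b: ⊤, c: ⊤, d: 0, e: ⊤, f: +}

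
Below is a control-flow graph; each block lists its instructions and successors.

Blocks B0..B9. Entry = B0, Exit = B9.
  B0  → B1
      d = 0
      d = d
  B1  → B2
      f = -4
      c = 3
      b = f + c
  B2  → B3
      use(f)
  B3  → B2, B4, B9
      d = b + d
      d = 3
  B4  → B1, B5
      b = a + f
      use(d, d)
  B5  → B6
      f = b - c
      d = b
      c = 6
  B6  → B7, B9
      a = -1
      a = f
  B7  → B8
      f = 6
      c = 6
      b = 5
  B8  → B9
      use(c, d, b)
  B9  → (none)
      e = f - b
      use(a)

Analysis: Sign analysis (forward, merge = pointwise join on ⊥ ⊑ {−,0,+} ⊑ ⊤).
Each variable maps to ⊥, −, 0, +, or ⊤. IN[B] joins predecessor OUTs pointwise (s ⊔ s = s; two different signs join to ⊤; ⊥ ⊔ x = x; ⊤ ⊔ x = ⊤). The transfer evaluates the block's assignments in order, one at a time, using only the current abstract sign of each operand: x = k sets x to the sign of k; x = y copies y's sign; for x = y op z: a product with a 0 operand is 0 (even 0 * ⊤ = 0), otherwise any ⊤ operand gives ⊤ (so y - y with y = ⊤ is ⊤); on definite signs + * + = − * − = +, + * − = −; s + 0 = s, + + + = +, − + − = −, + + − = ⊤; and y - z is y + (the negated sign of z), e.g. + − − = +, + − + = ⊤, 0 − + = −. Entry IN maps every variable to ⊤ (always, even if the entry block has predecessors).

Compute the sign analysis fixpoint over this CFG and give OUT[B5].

Answer: {a: ⊤, b: ⊤, c: +, d: ⊤, e: ⊤, f: ⊤}

Derivation:
Fixpoint table:
  B0: | IN=(all ⊤) | OUT={d:0; rest ⊤}
  B1: | IN=(all ⊤) | OUT={c:+, f:-; rest ⊤}
  B2: | IN={c:+, f:-; rest ⊤} | OUT={c:+, f:-; rest ⊤}
  B3: | IN={c:+, f:-; rest ⊤} | OUT={c:+, d:+, f:-; rest ⊤}
  B4: | IN={c:+, d:+, f:-; rest ⊤} | OUT={c:+, d:+, f:-; rest ⊤}
  B5: | IN={c:+, d:+, f:-; rest ⊤} | OUT={c:+; rest ⊤}
  B6: | IN={c:+; rest ⊤} | OUT={c:+; rest ⊤}
  B7: | IN={c:+; rest ⊤} | OUT={b:+, c:+, f:+; rest ⊤}
  B8: | IN={b:+, c:+, f:+; rest ⊤} | OUT={b:+, c:+, f:+; rest ⊤}
  B9: | IN={c:+; rest ⊤} | OUT={c:+; rest ⊤}

Merge at B5: IN[B5] = OUT[B4] = {a: ⊤, b: ⊤, c: +, d: +, e: ⊤, f: -}
Applying B5's transfer function to that IN value gives OUT[B5] (row B5 above).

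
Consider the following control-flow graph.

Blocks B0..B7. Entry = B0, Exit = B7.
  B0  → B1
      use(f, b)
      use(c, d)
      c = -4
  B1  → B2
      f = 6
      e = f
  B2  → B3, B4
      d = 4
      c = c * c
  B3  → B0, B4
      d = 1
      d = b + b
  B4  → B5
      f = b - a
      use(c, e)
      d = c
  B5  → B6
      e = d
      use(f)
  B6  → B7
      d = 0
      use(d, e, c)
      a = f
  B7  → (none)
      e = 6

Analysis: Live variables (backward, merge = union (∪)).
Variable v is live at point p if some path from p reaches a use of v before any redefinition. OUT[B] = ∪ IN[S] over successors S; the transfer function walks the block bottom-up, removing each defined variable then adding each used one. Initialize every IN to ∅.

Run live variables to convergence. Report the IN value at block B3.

Answer: {a, b, c, e, f}

Working:
Per-block solution:
  B0:   IN={a, b, c, d, f}   OUT={a, b, c}
  B1:   IN={a, b, c}   OUT={a, b, c, e, f}
  B2:   IN={a, b, c, e, f}   OUT={a, b, c, e, f}
  B3:   IN={a, b, c, e, f}   OUT={a, b, c, d, e, f}
  B4:   IN={a, b, c, e}   OUT={c, d, f}
  B5:   IN={c, d, f}   OUT={c, e, f}
  B6:   IN={c, e, f}   OUT={}
  B7:   IN={}   OUT={}

Merge at B3: OUT[B3] = IN[B0] ⊔ IN[B4] = {a, b, c, d, e, f}
Applying B3's transfer function to that OUT value gives IN[B3] (row B3 above).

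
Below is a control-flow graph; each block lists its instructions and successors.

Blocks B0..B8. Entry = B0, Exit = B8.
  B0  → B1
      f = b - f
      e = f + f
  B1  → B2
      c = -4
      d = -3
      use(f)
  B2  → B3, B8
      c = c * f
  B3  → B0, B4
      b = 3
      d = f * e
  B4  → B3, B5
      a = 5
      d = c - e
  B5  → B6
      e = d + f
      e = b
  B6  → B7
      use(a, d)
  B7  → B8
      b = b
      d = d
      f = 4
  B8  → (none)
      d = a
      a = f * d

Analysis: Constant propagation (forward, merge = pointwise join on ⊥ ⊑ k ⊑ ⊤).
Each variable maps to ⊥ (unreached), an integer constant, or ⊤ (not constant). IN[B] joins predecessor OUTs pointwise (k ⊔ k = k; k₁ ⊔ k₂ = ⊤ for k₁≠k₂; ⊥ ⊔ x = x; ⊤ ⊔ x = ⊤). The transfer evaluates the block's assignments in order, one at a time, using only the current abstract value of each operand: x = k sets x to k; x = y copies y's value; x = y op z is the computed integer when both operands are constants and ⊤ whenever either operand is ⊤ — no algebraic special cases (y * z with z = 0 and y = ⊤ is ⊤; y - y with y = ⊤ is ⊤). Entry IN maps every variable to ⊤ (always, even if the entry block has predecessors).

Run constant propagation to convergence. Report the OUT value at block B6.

Answer: {a: 5, b: 3, c: ⊤, d: ⊤, e: 3, f: ⊤}

Derivation:
Fixpoint table:
  B0: | IN=(all ⊤) | OUT=(all ⊤)
  B1: | IN=(all ⊤) | OUT={c:-4, d:-3; rest ⊤}
  B2: | IN={c:-4, d:-3; rest ⊤} | OUT={d:-3; rest ⊤}
  B3: | IN=(all ⊤) | OUT={b:3; rest ⊤}
  B4: | IN={b:3; rest ⊤} | OUT={a:5, b:3; rest ⊤}
  B5: | IN={a:5, b:3; rest ⊤} | OUT={a:5, b:3, e:3; rest ⊤}
  B6: | IN={a:5, b:3, e:3; rest ⊤} | OUT={a:5, b:3, e:3; rest ⊤}
  B7: | IN={a:5, b:3, e:3; rest ⊤} | OUT={a:5, b:3, e:3, f:4; rest ⊤}
  B8: | IN=(all ⊤) | OUT=(all ⊤)

Merge at B6: IN[B6] = OUT[B5] = {a: 5, b: 3, c: ⊤, d: ⊤, e: 3, f: ⊤}
Applying B6's transfer function to that IN value gives OUT[B6] (row B6 above).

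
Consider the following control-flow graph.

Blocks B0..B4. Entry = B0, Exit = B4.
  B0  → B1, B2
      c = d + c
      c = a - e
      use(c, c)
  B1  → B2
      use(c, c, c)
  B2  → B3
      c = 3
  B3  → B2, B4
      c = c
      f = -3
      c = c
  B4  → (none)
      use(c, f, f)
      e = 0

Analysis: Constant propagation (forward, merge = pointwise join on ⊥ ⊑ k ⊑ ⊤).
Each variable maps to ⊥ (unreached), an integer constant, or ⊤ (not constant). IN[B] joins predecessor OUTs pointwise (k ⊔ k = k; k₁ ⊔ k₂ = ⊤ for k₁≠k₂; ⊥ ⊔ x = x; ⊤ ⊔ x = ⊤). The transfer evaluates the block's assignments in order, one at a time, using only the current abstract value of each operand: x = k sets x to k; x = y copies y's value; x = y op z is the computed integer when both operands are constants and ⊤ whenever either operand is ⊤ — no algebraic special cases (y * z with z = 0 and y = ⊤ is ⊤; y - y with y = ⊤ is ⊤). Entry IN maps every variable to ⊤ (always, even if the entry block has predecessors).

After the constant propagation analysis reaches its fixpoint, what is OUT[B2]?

Per-block solution:
  B0:  IN=(all ⊤)  OUT=(all ⊤)
  B1:  IN=(all ⊤)  OUT=(all ⊤)
  B2:  IN=(all ⊤)  OUT={c:3; rest ⊤}
  B3:  IN={c:3; rest ⊤}  OUT={c:3, f:-3; rest ⊤}
  B4:  IN={c:3, f:-3; rest ⊤}  OUT={c:3, e:0, f:-3; rest ⊤}

Merge at B2: IN[B2] = OUT[B0] ⊔ OUT[B1] ⊔ OUT[B3] = {a: ⊤, b: ⊤, c: ⊤, d: ⊤, e: ⊤, f: ⊤}
Applying B2's transfer function to that IN value gives OUT[B2] (row B2 above).

Answer: {a: ⊤, b: ⊤, c: 3, d: ⊤, e: ⊤, f: ⊤}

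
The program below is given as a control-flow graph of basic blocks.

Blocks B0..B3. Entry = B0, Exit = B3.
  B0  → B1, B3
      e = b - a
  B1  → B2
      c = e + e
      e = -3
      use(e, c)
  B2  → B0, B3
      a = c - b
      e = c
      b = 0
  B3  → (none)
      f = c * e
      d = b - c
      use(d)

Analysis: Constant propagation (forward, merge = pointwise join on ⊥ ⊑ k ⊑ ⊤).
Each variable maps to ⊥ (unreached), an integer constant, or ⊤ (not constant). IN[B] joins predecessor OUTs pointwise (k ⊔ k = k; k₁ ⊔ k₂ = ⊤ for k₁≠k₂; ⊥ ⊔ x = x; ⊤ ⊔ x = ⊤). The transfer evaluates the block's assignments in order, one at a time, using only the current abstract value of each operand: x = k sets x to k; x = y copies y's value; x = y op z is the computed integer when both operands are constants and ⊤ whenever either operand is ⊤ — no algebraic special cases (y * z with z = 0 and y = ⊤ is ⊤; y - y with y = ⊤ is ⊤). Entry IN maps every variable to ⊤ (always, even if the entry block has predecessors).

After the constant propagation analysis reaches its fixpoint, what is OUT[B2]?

Answer: {a: ⊤, b: 0, c: ⊤, d: ⊤, e: ⊤, f: ⊤}

Working:
Fixpoint table:
  B0: | IN=(all ⊤) | OUT=(all ⊤)
  B1: | IN=(all ⊤) | OUT={e:-3; rest ⊤}
  B2: | IN={e:-3; rest ⊤} | OUT={b:0; rest ⊤}
  B3: | IN=(all ⊤) | OUT=(all ⊤)

Merge at B2: IN[B2] = OUT[B1] = {a: ⊤, b: ⊤, c: ⊤, d: ⊤, e: -3, f: ⊤}
Applying B2's transfer function to that IN value gives OUT[B2] (row B2 above).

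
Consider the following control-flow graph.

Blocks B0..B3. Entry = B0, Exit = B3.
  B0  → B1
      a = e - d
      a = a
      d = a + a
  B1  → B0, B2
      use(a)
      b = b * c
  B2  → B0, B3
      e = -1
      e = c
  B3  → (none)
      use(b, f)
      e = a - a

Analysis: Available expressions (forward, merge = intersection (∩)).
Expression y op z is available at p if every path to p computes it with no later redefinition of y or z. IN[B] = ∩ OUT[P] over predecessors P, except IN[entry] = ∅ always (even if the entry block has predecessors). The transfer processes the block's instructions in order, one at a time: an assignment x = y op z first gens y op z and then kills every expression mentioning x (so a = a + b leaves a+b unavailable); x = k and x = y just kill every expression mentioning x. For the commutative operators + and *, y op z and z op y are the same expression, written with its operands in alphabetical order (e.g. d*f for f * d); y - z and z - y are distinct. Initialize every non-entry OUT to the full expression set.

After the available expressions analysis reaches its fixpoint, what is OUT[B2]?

Answer: {a+a}

Derivation:
Converged values:
  B0: | IN={} | OUT={a+a}
  B1: | IN={a+a} | OUT={a+a}
  B2: | IN={a+a} | OUT={a+a}
  B3: | IN={a+a} | OUT={a+a, a-a}

Merge at B2: IN[B2] = OUT[B1] = {a+a}
Applying B2's transfer function to that IN value gives OUT[B2] (row B2 above).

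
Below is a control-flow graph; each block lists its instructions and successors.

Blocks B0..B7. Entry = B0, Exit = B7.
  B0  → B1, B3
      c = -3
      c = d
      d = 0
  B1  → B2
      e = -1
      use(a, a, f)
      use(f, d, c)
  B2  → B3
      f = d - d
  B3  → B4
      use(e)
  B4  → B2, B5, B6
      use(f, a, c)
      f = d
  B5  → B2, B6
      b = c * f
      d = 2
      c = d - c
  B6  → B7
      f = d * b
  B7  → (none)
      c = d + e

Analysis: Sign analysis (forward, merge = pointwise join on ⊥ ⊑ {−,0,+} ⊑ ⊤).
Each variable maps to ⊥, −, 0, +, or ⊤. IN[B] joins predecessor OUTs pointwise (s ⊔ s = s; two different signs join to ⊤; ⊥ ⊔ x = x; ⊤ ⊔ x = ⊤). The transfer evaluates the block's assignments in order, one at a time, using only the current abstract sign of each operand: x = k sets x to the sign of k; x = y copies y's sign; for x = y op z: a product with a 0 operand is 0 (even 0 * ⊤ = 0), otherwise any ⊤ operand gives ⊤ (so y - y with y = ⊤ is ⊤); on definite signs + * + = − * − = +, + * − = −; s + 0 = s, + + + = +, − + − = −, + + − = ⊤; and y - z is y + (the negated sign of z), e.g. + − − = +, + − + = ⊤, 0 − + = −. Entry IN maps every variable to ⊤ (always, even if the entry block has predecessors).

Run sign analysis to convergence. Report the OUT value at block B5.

Answer: {a: ⊤, b: ⊤, c: ⊤, d: +, e: ⊤, f: ⊤}

Derivation:
Converged values:
  B0:   IN=(all ⊤)   OUT={d:0; rest ⊤}
  B1:   IN={d:0; rest ⊤}   OUT={d:0, e:-; rest ⊤}
  B2:   IN=(all ⊤)   OUT=(all ⊤)
  B3:   IN=(all ⊤)   OUT=(all ⊤)
  B4:   IN=(all ⊤)   OUT=(all ⊤)
  B5:   IN=(all ⊤)   OUT={d:+; rest ⊤}
  B6:   IN=(all ⊤)   OUT=(all ⊤)
  B7:   IN=(all ⊤)   OUT=(all ⊤)

Merge at B5: IN[B5] = OUT[B4] = {a: ⊤, b: ⊤, c: ⊤, d: ⊤, e: ⊤, f: ⊤}
Applying B5's transfer function to that IN value gives OUT[B5] (row B5 above).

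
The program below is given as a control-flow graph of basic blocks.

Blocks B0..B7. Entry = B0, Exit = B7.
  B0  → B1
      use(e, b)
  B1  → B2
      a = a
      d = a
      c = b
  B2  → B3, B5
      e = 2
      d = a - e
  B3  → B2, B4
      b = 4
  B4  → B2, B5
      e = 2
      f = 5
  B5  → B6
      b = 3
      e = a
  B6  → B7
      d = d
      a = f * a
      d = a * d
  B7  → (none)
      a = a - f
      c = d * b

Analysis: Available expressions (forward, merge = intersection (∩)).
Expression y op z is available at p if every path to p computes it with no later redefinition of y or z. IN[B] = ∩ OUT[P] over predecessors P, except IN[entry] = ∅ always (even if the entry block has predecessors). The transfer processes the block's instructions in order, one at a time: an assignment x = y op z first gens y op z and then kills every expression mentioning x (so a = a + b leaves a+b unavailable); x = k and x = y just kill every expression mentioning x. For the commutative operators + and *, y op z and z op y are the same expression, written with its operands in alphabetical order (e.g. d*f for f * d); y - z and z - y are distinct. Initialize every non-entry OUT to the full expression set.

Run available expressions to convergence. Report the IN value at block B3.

Per-block solution:
  B0:   IN={}   OUT={}
  B1:   IN={}   OUT={}
  B2:   IN={}   OUT={a-e}
  B3:   IN={a-e}   OUT={a-e}
  B4:   IN={a-e}   OUT={}
  B5:   IN={}   OUT={}
  B6:   IN={}   OUT={}
  B7:   IN={}   OUT={b*d}

Merge at B3: IN[B3] = OUT[B2] = {a-e}

Answer: {a-e}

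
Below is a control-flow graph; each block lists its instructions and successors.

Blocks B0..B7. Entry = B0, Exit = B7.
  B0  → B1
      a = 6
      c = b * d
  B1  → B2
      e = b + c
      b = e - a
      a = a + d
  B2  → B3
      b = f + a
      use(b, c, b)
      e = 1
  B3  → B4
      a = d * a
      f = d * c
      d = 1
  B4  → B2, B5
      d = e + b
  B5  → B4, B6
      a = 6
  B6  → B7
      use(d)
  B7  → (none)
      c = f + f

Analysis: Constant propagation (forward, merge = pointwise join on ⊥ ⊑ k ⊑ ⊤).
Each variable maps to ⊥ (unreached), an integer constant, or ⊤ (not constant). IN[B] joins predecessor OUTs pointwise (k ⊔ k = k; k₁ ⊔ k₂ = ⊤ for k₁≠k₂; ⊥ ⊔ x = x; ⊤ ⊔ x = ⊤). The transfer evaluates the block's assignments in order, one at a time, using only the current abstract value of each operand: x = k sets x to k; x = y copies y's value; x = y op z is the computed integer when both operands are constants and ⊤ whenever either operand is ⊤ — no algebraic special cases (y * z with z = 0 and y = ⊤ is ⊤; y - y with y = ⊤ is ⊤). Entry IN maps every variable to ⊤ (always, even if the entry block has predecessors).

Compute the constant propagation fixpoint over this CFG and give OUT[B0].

Answer: {a: 6, b: ⊤, c: ⊤, d: ⊤, e: ⊤, f: ⊤}

Derivation:
Per-block solution:
  B0:   IN=(all ⊤)   OUT={a:6; rest ⊤}
  B1:   IN={a:6; rest ⊤}   OUT=(all ⊤)
  B2:   IN=(all ⊤)   OUT={e:1; rest ⊤}
  B3:   IN={e:1; rest ⊤}   OUT={d:1, e:1; rest ⊤}
  B4:   IN={e:1; rest ⊤}   OUT={e:1; rest ⊤}
  B5:   IN={e:1; rest ⊤}   OUT={a:6, e:1; rest ⊤}
  B6:   IN={a:6, e:1; rest ⊤}   OUT={a:6, e:1; rest ⊤}
  B7:   IN={a:6, e:1; rest ⊤}   OUT={a:6, e:1; rest ⊤}

B0 is the boundary node: IN[B0] = {a: ⊤, b: ⊤, c: ⊤, d: ⊤, e: ⊤, f: ⊤}
Applying B0's transfer function to that IN value gives OUT[B0] (row B0 above).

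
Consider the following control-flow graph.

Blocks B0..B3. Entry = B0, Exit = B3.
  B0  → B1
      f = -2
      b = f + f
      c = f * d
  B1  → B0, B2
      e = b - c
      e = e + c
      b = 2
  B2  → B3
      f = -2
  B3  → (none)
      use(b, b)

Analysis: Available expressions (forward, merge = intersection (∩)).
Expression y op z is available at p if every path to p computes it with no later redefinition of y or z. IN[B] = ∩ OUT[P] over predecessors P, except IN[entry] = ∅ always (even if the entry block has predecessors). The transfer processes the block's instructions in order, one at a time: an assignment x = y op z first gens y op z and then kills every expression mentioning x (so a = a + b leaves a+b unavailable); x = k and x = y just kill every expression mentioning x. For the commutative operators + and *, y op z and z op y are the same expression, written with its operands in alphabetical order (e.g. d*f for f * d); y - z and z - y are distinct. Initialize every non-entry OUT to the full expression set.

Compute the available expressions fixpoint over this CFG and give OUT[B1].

Answer: {d*f, f+f}

Working:
Fixpoint table:
  B0:   IN={}   OUT={d*f, f+f}
  B1:   IN={d*f, f+f}   OUT={d*f, f+f}
  B2:   IN={d*f, f+f}   OUT={}
  B3:   IN={}   OUT={}

Merge at B1: IN[B1] = OUT[B0] = {d*f, f+f}
Applying B1's transfer function to that IN value gives OUT[B1] (row B1 above).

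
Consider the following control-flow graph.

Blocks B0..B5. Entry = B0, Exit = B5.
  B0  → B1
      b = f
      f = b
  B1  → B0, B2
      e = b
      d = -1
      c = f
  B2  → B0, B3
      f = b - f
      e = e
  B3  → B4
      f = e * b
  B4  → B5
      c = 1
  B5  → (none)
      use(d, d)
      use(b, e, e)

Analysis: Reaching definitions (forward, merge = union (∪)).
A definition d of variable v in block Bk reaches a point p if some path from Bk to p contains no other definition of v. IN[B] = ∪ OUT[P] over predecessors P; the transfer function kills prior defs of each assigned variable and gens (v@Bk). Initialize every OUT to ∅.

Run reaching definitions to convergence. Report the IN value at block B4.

Per-block solution:
  B0: | IN={b@B0, c@B1, d@B1, e@B1, e@B2, f@B0, f@B2} | OUT={b@B0, c@B1, d@B1, e@B1, e@B2, f@B0}
  B1: | IN={b@B0, c@B1, d@B1, e@B1, e@B2, f@B0} | OUT={b@B0, c@B1, d@B1, e@B1, f@B0}
  B2: | IN={b@B0, c@B1, d@B1, e@B1, f@B0} | OUT={b@B0, c@B1, d@B1, e@B2, f@B2}
  B3: | IN={b@B0, c@B1, d@B1, e@B2, f@B2} | OUT={b@B0, c@B1, d@B1, e@B2, f@B3}
  B4: | IN={b@B0, c@B1, d@B1, e@B2, f@B3} | OUT={b@B0, c@B4, d@B1, e@B2, f@B3}
  B5: | IN={b@B0, c@B4, d@B1, e@B2, f@B3} | OUT={b@B0, c@B4, d@B1, e@B2, f@B3}

Merge at B4: IN[B4] = OUT[B3] = {b@B0, c@B1, d@B1, e@B2, f@B3}

Answer: {b@B0, c@B1, d@B1, e@B2, f@B3}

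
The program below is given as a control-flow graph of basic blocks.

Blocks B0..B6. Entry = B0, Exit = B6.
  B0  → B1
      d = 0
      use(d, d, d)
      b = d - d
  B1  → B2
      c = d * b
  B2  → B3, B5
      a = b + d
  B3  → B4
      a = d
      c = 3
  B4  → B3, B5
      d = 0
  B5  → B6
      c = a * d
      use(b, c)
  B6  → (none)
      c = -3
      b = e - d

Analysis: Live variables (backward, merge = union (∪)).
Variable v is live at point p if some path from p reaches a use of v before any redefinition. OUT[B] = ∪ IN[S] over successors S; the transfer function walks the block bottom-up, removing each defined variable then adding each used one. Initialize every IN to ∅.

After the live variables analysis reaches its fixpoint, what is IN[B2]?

Answer: {b, d, e}

Trace:
Per-block solution:
  B0:  IN={e}  OUT={b, d, e}
  B1:  IN={b, d, e}  OUT={b, d, e}
  B2:  IN={b, d, e}  OUT={a, b, d, e}
  B3:  IN={b, d, e}  OUT={a, b, e}
  B4:  IN={a, b, e}  OUT={a, b, d, e}
  B5:  IN={a, b, d, e}  OUT={d, e}
  B6:  IN={d, e}  OUT={}

Merge at B2: OUT[B2] = IN[B3] ⊔ IN[B5] = {a, b, d, e}
Applying B2's transfer function to that OUT value gives IN[B2] (row B2 above).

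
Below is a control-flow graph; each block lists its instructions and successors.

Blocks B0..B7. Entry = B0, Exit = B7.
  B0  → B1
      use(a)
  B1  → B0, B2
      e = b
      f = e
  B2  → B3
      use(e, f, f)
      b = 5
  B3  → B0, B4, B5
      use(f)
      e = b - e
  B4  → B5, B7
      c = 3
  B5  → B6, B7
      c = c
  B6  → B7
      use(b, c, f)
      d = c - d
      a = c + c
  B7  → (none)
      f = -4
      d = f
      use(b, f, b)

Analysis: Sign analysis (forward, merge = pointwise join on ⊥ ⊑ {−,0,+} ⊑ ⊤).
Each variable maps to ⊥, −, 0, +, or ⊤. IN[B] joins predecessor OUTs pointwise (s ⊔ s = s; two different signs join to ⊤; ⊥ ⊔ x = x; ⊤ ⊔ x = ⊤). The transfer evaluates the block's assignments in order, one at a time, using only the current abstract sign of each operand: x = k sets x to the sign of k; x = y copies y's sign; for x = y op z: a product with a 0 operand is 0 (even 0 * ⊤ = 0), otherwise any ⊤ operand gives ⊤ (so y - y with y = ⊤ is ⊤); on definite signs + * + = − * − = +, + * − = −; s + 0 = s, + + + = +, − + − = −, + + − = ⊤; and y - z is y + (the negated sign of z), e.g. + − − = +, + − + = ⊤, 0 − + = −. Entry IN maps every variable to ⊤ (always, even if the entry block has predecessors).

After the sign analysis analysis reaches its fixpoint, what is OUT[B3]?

Answer: {a: ⊤, b: +, c: ⊤, d: ⊤, e: ⊤, f: ⊤}

Derivation:
Converged values:
  B0: | IN=(all ⊤) | OUT=(all ⊤)
  B1: | IN=(all ⊤) | OUT=(all ⊤)
  B2: | IN=(all ⊤) | OUT={b:+; rest ⊤}
  B3: | IN={b:+; rest ⊤} | OUT={b:+; rest ⊤}
  B4: | IN={b:+; rest ⊤} | OUT={b:+, c:+; rest ⊤}
  B5: | IN={b:+; rest ⊤} | OUT={b:+; rest ⊤}
  B6: | IN={b:+; rest ⊤} | OUT={b:+; rest ⊤}
  B7: | IN={b:+; rest ⊤} | OUT={b:+, d:-, f:-; rest ⊤}

Merge at B3: IN[B3] = OUT[B2] = {a: ⊤, b: +, c: ⊤, d: ⊤, e: ⊤, f: ⊤}
Applying B3's transfer function to that IN value gives OUT[B3] (row B3 above).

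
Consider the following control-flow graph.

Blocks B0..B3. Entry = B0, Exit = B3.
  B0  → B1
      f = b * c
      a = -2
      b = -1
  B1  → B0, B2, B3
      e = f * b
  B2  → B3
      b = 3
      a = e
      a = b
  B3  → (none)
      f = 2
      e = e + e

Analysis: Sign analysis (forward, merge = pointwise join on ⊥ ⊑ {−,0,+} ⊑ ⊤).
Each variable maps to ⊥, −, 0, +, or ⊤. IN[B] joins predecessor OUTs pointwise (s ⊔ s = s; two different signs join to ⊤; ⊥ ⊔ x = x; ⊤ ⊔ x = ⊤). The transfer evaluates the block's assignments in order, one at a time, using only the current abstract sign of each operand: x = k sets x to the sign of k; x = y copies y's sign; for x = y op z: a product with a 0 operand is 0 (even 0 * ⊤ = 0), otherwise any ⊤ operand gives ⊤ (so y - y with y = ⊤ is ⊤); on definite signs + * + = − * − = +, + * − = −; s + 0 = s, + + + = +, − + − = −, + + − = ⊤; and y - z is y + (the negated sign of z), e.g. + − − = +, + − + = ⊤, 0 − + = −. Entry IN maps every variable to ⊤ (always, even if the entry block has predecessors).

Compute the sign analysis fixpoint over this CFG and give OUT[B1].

Fixpoint table:
  B0: | IN=(all ⊤) | OUT={a:-, b:-; rest ⊤}
  B1: | IN={a:-, b:-; rest ⊤} | OUT={a:-, b:-; rest ⊤}
  B2: | IN={a:-, b:-; rest ⊤} | OUT={a:+, b:+; rest ⊤}
  B3: | IN=(all ⊤) | OUT={f:+; rest ⊤}

Merge at B1: IN[B1] = OUT[B0] = {a: -, b: -, c: ⊤, d: ⊤, e: ⊤, f: ⊤}
Applying B1's transfer function to that IN value gives OUT[B1] (row B1 above).

Answer: {a: -, b: -, c: ⊤, d: ⊤, e: ⊤, f: ⊤}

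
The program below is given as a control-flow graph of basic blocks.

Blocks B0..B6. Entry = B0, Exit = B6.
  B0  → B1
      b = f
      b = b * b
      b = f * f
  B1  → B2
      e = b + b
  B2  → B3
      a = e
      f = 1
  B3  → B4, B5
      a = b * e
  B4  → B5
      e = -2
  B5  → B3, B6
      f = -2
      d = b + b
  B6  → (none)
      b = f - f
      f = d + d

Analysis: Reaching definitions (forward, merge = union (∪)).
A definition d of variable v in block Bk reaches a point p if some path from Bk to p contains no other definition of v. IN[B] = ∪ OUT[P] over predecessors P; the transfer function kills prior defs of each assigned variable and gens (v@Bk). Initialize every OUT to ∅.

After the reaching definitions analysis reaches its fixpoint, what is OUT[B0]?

Per-block solution:
  B0: | IN={} | OUT={b@B0}
  B1: | IN={b@B0} | OUT={b@B0, e@B1}
  B2: | IN={b@B0, e@B1} | OUT={a@B2, b@B0, e@B1, f@B2}
  B3: | IN={a@B2, a@B3, b@B0, d@B5, e@B1, e@B4, f@B2, f@B5} | OUT={a@B3, b@B0, d@B5, e@B1, e@B4, f@B2, f@B5}
  B4: | IN={a@B3, b@B0, d@B5, e@B1, e@B4, f@B2, f@B5} | OUT={a@B3, b@B0, d@B5, e@B4, f@B2, f@B5}
  B5: | IN={a@B3, b@B0, d@B5, e@B1, e@B4, f@B2, f@B5} | OUT={a@B3, b@B0, d@B5, e@B1, e@B4, f@B5}
  B6: | IN={a@B3, b@B0, d@B5, e@B1, e@B4, f@B5} | OUT={a@B3, b@B6, d@B5, e@B1, e@B4, f@B6}

B0 is the boundary node: IN[B0] = {}
Applying B0's transfer function to that IN value gives OUT[B0] (row B0 above).

Answer: {b@B0}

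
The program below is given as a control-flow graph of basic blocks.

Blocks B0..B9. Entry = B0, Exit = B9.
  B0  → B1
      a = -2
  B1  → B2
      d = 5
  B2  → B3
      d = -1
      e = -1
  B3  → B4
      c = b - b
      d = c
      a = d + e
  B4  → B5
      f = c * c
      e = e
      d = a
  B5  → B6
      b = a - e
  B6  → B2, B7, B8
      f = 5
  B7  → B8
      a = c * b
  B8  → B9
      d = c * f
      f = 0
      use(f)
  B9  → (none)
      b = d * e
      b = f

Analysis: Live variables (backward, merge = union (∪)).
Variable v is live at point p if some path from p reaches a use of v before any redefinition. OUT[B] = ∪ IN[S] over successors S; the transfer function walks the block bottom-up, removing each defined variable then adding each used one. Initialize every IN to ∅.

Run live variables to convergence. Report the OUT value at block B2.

Fixpoint table:
  B0: | IN={b} | OUT={b}
  B1: | IN={b} | OUT={b}
  B2: | IN={b} | OUT={b, e}
  B3: | IN={b, e} | OUT={a, c, e}
  B4: | IN={a, c, e} | OUT={a, c, e}
  B5: | IN={a, c, e} | OUT={b, c, e}
  B6: | IN={b, c, e} | OUT={b, c, e, f}
  B7: | IN={b, c, e, f} | OUT={c, e, f}
  B8: | IN={c, e, f} | OUT={d, e, f}
  B9: | IN={d, e, f} | OUT={}

Merge at B2: OUT[B2] = IN[B3] = {b, e}

Answer: {b, e}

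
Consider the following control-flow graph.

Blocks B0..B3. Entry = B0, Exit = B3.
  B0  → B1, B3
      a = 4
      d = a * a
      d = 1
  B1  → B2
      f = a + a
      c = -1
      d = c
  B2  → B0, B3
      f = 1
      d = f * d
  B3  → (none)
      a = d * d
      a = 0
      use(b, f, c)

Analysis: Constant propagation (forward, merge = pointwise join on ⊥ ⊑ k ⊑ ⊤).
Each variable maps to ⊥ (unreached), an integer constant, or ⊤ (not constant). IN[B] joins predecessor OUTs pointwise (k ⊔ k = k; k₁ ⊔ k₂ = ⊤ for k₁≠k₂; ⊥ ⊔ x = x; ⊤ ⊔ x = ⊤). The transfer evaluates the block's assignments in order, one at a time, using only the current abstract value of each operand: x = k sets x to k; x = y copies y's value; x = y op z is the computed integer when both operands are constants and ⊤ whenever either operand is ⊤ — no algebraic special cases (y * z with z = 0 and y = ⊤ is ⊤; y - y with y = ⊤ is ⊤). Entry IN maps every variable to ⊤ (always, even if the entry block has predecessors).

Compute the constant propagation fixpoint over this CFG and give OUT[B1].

Answer: {a: 4, b: ⊤, c: -1, d: -1, e: ⊤, f: 8}

Derivation:
Per-block solution:
  B0:  IN=(all ⊤)  OUT={a:4, d:1; rest ⊤}
  B1:  IN={a:4, d:1; rest ⊤}  OUT={a:4, c:-1, d:-1, f:8; rest ⊤}
  B2:  IN={a:4, c:-1, d:-1, f:8; rest ⊤}  OUT={a:4, c:-1, d:-1, f:1; rest ⊤}
  B3:  IN={a:4; rest ⊤}  OUT={a:0; rest ⊤}

Merge at B1: IN[B1] = OUT[B0] = {a: 4, b: ⊤, c: ⊤, d: 1, e: ⊤, f: ⊤}
Applying B1's transfer function to that IN value gives OUT[B1] (row B1 above).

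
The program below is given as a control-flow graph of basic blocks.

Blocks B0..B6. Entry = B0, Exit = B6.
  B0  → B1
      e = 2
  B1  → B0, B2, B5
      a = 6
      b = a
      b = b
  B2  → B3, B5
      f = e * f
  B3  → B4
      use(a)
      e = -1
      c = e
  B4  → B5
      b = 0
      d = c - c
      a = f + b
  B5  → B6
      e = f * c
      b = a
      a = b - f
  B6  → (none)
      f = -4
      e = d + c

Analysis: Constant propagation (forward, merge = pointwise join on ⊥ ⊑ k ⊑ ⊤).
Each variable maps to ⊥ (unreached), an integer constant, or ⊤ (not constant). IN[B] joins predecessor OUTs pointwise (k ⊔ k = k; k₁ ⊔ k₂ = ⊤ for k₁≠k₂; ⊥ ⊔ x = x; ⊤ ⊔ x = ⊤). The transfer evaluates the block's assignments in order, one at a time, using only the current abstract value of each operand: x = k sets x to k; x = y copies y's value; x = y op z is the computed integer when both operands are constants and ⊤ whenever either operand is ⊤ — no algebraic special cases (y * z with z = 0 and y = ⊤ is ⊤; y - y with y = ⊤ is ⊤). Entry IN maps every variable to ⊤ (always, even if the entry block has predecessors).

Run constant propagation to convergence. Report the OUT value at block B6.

Answer: {a: ⊤, b: ⊤, c: ⊤, d: ⊤, e: ⊤, f: -4}

Derivation:
Fixpoint table:
  B0: | IN=(all ⊤) | OUT={e:2; rest ⊤}
  B1: | IN={e:2; rest ⊤} | OUT={a:6, b:6, e:2; rest ⊤}
  B2: | IN={a:6, b:6, e:2; rest ⊤} | OUT={a:6, b:6, e:2; rest ⊤}
  B3: | IN={a:6, b:6, e:2; rest ⊤} | OUT={a:6, b:6, c:-1, e:-1; rest ⊤}
  B4: | IN={a:6, b:6, c:-1, e:-1; rest ⊤} | OUT={b:0, c:-1, d:0, e:-1; rest ⊤}
  B5: | IN=(all ⊤) | OUT=(all ⊤)
  B6: | IN=(all ⊤) | OUT={f:-4; rest ⊤}

Merge at B6: IN[B6] = OUT[B5] = {a: ⊤, b: ⊤, c: ⊤, d: ⊤, e: ⊤, f: ⊤}
Applying B6's transfer function to that IN value gives OUT[B6] (row B6 above).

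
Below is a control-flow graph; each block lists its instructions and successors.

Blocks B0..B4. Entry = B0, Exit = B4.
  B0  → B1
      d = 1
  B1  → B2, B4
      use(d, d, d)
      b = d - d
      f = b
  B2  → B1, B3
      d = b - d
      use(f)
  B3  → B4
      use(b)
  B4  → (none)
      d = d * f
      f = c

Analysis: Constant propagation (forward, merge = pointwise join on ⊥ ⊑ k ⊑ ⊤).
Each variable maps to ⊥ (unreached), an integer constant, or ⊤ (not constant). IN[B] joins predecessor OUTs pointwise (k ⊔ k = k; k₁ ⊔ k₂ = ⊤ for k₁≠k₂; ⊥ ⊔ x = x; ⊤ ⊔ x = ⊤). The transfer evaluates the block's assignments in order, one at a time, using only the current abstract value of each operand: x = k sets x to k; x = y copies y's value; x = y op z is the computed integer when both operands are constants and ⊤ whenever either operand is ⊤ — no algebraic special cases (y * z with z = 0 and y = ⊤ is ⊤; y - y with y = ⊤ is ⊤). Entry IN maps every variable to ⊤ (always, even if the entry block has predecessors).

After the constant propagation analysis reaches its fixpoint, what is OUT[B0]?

Answer: {a: ⊤, b: ⊤, c: ⊤, d: 1, e: ⊤, f: ⊤}

Working:
Per-block solution:
  B0:   IN=(all ⊤)   OUT={d:1; rest ⊤}
  B1:   IN=(all ⊤)   OUT=(all ⊤)
  B2:   IN=(all ⊤)   OUT=(all ⊤)
  B3:   IN=(all ⊤)   OUT=(all ⊤)
  B4:   IN=(all ⊤)   OUT=(all ⊤)

B0 is the boundary node: IN[B0] = {a: ⊤, b: ⊤, c: ⊤, d: ⊤, e: ⊤, f: ⊤}
Applying B0's transfer function to that IN value gives OUT[B0] (row B0 above).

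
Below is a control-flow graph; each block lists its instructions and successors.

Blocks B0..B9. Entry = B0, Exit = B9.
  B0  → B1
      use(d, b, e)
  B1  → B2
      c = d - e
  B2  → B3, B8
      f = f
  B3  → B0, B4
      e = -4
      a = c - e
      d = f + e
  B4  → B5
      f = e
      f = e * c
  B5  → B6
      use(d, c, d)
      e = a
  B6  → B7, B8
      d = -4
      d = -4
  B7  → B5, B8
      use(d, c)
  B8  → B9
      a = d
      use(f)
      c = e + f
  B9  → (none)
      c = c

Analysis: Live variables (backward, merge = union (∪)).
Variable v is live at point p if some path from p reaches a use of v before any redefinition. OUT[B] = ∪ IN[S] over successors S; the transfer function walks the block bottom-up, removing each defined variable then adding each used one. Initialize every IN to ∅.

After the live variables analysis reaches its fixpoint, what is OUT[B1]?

Answer: {b, c, d, e, f}

Derivation:
Per-block solution:
  B0:   IN={b, d, e, f}   OUT={b, d, e, f}
  B1:   IN={b, d, e, f}   OUT={b, c, d, e, f}
  B2:   IN={b, c, d, e, f}   OUT={b, c, d, e, f}
  B3:   IN={b, c, f}   OUT={a, b, c, d, e, f}
  B4:   IN={a, c, d, e}   OUT={a, c, d, f}
  B5:   IN={a, c, d, f}   OUT={a, c, e, f}
  B6:   IN={a, c, e, f}   OUT={a, c, d, e, f}
  B7:   IN={a, c, d, e, f}   OUT={a, c, d, e, f}
  B8:   IN={d, e, f}   OUT={c}
  B9:   IN={c}   OUT={}

Merge at B1: OUT[B1] = IN[B2] = {b, c, d, e, f}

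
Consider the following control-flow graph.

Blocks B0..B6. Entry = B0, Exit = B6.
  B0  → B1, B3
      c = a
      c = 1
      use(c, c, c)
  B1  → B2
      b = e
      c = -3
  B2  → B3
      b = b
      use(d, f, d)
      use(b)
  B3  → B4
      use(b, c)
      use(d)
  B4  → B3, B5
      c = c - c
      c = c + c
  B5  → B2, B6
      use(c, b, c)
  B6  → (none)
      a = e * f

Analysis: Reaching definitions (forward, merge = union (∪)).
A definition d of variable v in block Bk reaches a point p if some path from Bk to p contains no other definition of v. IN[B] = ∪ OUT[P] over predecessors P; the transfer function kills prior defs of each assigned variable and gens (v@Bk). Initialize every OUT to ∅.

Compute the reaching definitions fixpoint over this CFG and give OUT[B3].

Fixpoint table:
  B0:  IN={}  OUT={c@B0}
  B1:  IN={c@B0}  OUT={b@B1, c@B1}
  B2:  IN={b@B1, b@B2, c@B1, c@B4}  OUT={b@B2, c@B1, c@B4}
  B3:  IN={b@B2, c@B0, c@B1, c@B4}  OUT={b@B2, c@B0, c@B1, c@B4}
  B4:  IN={b@B2, c@B0, c@B1, c@B4}  OUT={b@B2, c@B4}
  B5:  IN={b@B2, c@B4}  OUT={b@B2, c@B4}
  B6:  IN={b@B2, c@B4}  OUT={a@B6, b@B2, c@B4}

Merge at B3: IN[B3] = OUT[B0] ⊔ OUT[B2] ⊔ OUT[B4] = {b@B2, c@B0, c@B1, c@B4}
Applying B3's transfer function to that IN value gives OUT[B3] (row B3 above).

Answer: {b@B2, c@B0, c@B1, c@B4}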